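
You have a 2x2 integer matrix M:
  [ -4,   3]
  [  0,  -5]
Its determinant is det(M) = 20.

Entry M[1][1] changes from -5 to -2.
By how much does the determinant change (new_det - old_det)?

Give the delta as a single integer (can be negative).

Cofactor C_11 = -4
Entry delta = -2 - -5 = 3
Det delta = entry_delta * cofactor = 3 * -4 = -12

Answer: -12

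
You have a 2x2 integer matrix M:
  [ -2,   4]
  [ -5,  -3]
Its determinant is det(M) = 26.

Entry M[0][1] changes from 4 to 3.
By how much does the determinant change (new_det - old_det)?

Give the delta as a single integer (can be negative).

Answer: -5

Derivation:
Cofactor C_01 = 5
Entry delta = 3 - 4 = -1
Det delta = entry_delta * cofactor = -1 * 5 = -5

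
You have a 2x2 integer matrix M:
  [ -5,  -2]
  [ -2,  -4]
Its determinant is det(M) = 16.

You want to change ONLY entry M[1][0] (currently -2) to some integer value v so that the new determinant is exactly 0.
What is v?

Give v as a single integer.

det is linear in entry M[1][0]: det = old_det + (v - -2) * C_10
Cofactor C_10 = 2
Want det = 0: 16 + (v - -2) * 2 = 0
  (v - -2) = -16 / 2 = -8
  v = -2 + (-8) = -10

Answer: -10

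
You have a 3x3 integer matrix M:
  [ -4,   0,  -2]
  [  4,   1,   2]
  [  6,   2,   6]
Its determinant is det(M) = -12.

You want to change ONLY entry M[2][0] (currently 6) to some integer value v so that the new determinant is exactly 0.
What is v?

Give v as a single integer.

Answer: 12

Derivation:
det is linear in entry M[2][0]: det = old_det + (v - 6) * C_20
Cofactor C_20 = 2
Want det = 0: -12 + (v - 6) * 2 = 0
  (v - 6) = 12 / 2 = 6
  v = 6 + (6) = 12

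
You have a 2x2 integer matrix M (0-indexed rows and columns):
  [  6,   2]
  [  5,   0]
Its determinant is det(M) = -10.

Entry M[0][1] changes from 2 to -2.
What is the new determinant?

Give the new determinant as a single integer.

Answer: 10

Derivation:
det is linear in row 0: changing M[0][1] by delta changes det by delta * cofactor(0,1).
Cofactor C_01 = (-1)^(0+1) * minor(0,1) = -5
Entry delta = -2 - 2 = -4
Det delta = -4 * -5 = 20
New det = -10 + 20 = 10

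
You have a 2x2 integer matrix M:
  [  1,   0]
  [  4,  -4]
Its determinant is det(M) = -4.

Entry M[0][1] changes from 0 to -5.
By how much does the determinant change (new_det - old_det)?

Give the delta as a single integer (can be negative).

Answer: 20

Derivation:
Cofactor C_01 = -4
Entry delta = -5 - 0 = -5
Det delta = entry_delta * cofactor = -5 * -4 = 20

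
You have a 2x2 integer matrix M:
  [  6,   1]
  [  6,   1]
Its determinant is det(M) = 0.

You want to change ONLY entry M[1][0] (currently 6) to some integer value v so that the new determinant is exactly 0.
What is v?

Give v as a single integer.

det is linear in entry M[1][0]: det = old_det + (v - 6) * C_10
Cofactor C_10 = -1
Want det = 0: 0 + (v - 6) * -1 = 0
  (v - 6) = 0 / -1 = 0
  v = 6 + (0) = 6

Answer: 6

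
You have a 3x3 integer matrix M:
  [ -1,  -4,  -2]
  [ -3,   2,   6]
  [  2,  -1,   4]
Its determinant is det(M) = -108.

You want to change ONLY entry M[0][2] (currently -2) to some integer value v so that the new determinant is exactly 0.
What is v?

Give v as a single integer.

Answer: -110

Derivation:
det is linear in entry M[0][2]: det = old_det + (v - -2) * C_02
Cofactor C_02 = -1
Want det = 0: -108 + (v - -2) * -1 = 0
  (v - -2) = 108 / -1 = -108
  v = -2 + (-108) = -110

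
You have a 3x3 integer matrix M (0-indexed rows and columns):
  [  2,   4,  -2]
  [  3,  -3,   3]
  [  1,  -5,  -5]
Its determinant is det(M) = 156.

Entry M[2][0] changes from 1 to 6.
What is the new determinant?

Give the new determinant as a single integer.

Answer: 186

Derivation:
det is linear in row 2: changing M[2][0] by delta changes det by delta * cofactor(2,0).
Cofactor C_20 = (-1)^(2+0) * minor(2,0) = 6
Entry delta = 6 - 1 = 5
Det delta = 5 * 6 = 30
New det = 156 + 30 = 186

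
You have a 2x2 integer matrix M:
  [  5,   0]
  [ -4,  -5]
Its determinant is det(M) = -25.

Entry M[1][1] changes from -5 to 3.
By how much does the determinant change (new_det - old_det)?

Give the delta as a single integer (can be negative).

Answer: 40

Derivation:
Cofactor C_11 = 5
Entry delta = 3 - -5 = 8
Det delta = entry_delta * cofactor = 8 * 5 = 40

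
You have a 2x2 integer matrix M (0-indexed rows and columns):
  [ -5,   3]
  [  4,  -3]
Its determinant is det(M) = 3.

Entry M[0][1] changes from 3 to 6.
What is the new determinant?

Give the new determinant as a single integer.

Answer: -9

Derivation:
det is linear in row 0: changing M[0][1] by delta changes det by delta * cofactor(0,1).
Cofactor C_01 = (-1)^(0+1) * minor(0,1) = -4
Entry delta = 6 - 3 = 3
Det delta = 3 * -4 = -12
New det = 3 + -12 = -9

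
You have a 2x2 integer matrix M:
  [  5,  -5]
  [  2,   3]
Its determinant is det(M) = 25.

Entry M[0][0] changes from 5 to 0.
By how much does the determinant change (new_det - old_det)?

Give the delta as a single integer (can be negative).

Answer: -15

Derivation:
Cofactor C_00 = 3
Entry delta = 0 - 5 = -5
Det delta = entry_delta * cofactor = -5 * 3 = -15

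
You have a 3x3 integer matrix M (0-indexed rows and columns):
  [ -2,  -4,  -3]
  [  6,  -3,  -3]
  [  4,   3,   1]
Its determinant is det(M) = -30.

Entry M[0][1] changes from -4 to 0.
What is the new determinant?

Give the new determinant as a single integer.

Answer: -102

Derivation:
det is linear in row 0: changing M[0][1] by delta changes det by delta * cofactor(0,1).
Cofactor C_01 = (-1)^(0+1) * minor(0,1) = -18
Entry delta = 0 - -4 = 4
Det delta = 4 * -18 = -72
New det = -30 + -72 = -102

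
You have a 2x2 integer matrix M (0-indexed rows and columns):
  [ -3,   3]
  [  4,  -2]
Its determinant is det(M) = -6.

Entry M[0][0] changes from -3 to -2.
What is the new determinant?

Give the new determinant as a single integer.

det is linear in row 0: changing M[0][0] by delta changes det by delta * cofactor(0,0).
Cofactor C_00 = (-1)^(0+0) * minor(0,0) = -2
Entry delta = -2 - -3 = 1
Det delta = 1 * -2 = -2
New det = -6 + -2 = -8

Answer: -8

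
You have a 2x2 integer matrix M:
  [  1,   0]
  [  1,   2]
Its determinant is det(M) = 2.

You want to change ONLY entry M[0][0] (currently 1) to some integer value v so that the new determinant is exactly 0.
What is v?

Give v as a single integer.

Answer: 0

Derivation:
det is linear in entry M[0][0]: det = old_det + (v - 1) * C_00
Cofactor C_00 = 2
Want det = 0: 2 + (v - 1) * 2 = 0
  (v - 1) = -2 / 2 = -1
  v = 1 + (-1) = 0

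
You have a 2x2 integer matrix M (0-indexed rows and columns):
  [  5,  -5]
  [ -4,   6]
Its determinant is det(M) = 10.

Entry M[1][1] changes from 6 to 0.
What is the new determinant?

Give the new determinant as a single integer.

Answer: -20

Derivation:
det is linear in row 1: changing M[1][1] by delta changes det by delta * cofactor(1,1).
Cofactor C_11 = (-1)^(1+1) * minor(1,1) = 5
Entry delta = 0 - 6 = -6
Det delta = -6 * 5 = -30
New det = 10 + -30 = -20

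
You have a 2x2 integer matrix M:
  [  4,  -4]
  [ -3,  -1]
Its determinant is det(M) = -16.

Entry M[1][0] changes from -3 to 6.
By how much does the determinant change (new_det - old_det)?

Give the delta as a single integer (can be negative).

Cofactor C_10 = 4
Entry delta = 6 - -3 = 9
Det delta = entry_delta * cofactor = 9 * 4 = 36

Answer: 36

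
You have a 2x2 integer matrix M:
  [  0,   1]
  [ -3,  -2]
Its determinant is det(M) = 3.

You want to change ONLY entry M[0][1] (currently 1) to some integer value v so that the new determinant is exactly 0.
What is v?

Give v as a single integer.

det is linear in entry M[0][1]: det = old_det + (v - 1) * C_01
Cofactor C_01 = 3
Want det = 0: 3 + (v - 1) * 3 = 0
  (v - 1) = -3 / 3 = -1
  v = 1 + (-1) = 0

Answer: 0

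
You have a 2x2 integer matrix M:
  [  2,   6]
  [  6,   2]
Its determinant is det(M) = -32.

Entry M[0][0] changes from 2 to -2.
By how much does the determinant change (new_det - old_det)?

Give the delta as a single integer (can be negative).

Answer: -8

Derivation:
Cofactor C_00 = 2
Entry delta = -2 - 2 = -4
Det delta = entry_delta * cofactor = -4 * 2 = -8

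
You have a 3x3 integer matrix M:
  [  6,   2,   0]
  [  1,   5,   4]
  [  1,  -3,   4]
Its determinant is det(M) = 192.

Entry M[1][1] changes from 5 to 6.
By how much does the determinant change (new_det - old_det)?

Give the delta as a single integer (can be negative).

Answer: 24

Derivation:
Cofactor C_11 = 24
Entry delta = 6 - 5 = 1
Det delta = entry_delta * cofactor = 1 * 24 = 24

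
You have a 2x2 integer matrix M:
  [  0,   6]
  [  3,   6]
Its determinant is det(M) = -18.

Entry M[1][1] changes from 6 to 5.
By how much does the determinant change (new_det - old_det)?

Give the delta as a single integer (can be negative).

Answer: 0

Derivation:
Cofactor C_11 = 0
Entry delta = 5 - 6 = -1
Det delta = entry_delta * cofactor = -1 * 0 = 0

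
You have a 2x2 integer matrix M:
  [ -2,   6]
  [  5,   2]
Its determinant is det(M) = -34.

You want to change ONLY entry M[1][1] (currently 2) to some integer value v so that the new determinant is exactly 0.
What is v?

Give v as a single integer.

Answer: -15

Derivation:
det is linear in entry M[1][1]: det = old_det + (v - 2) * C_11
Cofactor C_11 = -2
Want det = 0: -34 + (v - 2) * -2 = 0
  (v - 2) = 34 / -2 = -17
  v = 2 + (-17) = -15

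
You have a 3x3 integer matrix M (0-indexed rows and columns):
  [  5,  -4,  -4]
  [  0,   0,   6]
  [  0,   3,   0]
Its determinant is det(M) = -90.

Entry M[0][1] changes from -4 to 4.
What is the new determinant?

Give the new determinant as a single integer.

det is linear in row 0: changing M[0][1] by delta changes det by delta * cofactor(0,1).
Cofactor C_01 = (-1)^(0+1) * minor(0,1) = 0
Entry delta = 4 - -4 = 8
Det delta = 8 * 0 = 0
New det = -90 + 0 = -90

Answer: -90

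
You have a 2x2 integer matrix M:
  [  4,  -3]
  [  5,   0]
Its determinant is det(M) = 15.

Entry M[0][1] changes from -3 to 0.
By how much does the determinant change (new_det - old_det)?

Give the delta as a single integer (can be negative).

Cofactor C_01 = -5
Entry delta = 0 - -3 = 3
Det delta = entry_delta * cofactor = 3 * -5 = -15

Answer: -15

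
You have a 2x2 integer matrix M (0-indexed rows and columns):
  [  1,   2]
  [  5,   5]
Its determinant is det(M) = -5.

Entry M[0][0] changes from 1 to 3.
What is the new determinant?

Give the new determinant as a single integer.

det is linear in row 0: changing M[0][0] by delta changes det by delta * cofactor(0,0).
Cofactor C_00 = (-1)^(0+0) * minor(0,0) = 5
Entry delta = 3 - 1 = 2
Det delta = 2 * 5 = 10
New det = -5 + 10 = 5

Answer: 5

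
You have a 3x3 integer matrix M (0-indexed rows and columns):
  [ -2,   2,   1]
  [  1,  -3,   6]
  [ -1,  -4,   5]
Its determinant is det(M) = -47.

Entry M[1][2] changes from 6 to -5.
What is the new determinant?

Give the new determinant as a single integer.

Answer: 63

Derivation:
det is linear in row 1: changing M[1][2] by delta changes det by delta * cofactor(1,2).
Cofactor C_12 = (-1)^(1+2) * minor(1,2) = -10
Entry delta = -5 - 6 = -11
Det delta = -11 * -10 = 110
New det = -47 + 110 = 63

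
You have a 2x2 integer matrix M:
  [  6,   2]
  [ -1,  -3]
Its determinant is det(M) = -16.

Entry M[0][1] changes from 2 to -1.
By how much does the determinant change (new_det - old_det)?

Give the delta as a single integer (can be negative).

Cofactor C_01 = 1
Entry delta = -1 - 2 = -3
Det delta = entry_delta * cofactor = -3 * 1 = -3

Answer: -3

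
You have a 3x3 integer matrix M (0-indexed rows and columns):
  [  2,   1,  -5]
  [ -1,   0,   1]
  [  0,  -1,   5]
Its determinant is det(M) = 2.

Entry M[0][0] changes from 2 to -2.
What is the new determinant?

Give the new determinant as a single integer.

det is linear in row 0: changing M[0][0] by delta changes det by delta * cofactor(0,0).
Cofactor C_00 = (-1)^(0+0) * minor(0,0) = 1
Entry delta = -2 - 2 = -4
Det delta = -4 * 1 = -4
New det = 2 + -4 = -2

Answer: -2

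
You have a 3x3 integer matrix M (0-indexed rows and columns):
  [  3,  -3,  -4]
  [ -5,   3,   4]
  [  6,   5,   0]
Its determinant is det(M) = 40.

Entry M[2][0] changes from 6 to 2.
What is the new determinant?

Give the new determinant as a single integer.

det is linear in row 2: changing M[2][0] by delta changes det by delta * cofactor(2,0).
Cofactor C_20 = (-1)^(2+0) * minor(2,0) = 0
Entry delta = 2 - 6 = -4
Det delta = -4 * 0 = 0
New det = 40 + 0 = 40

Answer: 40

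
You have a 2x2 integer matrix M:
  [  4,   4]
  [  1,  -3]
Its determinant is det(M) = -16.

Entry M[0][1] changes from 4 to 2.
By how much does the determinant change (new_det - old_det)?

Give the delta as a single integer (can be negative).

Cofactor C_01 = -1
Entry delta = 2 - 4 = -2
Det delta = entry_delta * cofactor = -2 * -1 = 2

Answer: 2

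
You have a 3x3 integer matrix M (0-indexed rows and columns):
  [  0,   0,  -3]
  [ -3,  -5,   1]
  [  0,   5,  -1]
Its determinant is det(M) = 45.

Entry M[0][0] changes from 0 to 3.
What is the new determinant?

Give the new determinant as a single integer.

det is linear in row 0: changing M[0][0] by delta changes det by delta * cofactor(0,0).
Cofactor C_00 = (-1)^(0+0) * minor(0,0) = 0
Entry delta = 3 - 0 = 3
Det delta = 3 * 0 = 0
New det = 45 + 0 = 45

Answer: 45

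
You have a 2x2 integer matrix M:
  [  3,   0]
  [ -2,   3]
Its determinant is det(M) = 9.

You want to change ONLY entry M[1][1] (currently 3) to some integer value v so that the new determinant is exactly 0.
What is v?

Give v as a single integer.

det is linear in entry M[1][1]: det = old_det + (v - 3) * C_11
Cofactor C_11 = 3
Want det = 0: 9 + (v - 3) * 3 = 0
  (v - 3) = -9 / 3 = -3
  v = 3 + (-3) = 0

Answer: 0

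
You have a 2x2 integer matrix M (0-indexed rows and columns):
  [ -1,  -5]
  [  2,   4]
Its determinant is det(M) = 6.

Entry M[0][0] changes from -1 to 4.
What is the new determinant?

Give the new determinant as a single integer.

Answer: 26

Derivation:
det is linear in row 0: changing M[0][0] by delta changes det by delta * cofactor(0,0).
Cofactor C_00 = (-1)^(0+0) * minor(0,0) = 4
Entry delta = 4 - -1 = 5
Det delta = 5 * 4 = 20
New det = 6 + 20 = 26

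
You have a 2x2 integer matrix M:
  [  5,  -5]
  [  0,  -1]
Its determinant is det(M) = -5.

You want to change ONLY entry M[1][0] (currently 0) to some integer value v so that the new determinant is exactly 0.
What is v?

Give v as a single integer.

Answer: 1

Derivation:
det is linear in entry M[1][0]: det = old_det + (v - 0) * C_10
Cofactor C_10 = 5
Want det = 0: -5 + (v - 0) * 5 = 0
  (v - 0) = 5 / 5 = 1
  v = 0 + (1) = 1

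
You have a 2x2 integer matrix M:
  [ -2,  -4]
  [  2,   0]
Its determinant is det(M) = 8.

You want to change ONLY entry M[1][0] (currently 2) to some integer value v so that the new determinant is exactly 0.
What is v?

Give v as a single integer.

det is linear in entry M[1][0]: det = old_det + (v - 2) * C_10
Cofactor C_10 = 4
Want det = 0: 8 + (v - 2) * 4 = 0
  (v - 2) = -8 / 4 = -2
  v = 2 + (-2) = 0

Answer: 0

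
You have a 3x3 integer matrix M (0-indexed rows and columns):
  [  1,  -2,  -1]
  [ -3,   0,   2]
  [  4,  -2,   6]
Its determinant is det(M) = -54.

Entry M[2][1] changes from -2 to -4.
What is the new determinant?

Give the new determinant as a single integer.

det is linear in row 2: changing M[2][1] by delta changes det by delta * cofactor(2,1).
Cofactor C_21 = (-1)^(2+1) * minor(2,1) = 1
Entry delta = -4 - -2 = -2
Det delta = -2 * 1 = -2
New det = -54 + -2 = -56

Answer: -56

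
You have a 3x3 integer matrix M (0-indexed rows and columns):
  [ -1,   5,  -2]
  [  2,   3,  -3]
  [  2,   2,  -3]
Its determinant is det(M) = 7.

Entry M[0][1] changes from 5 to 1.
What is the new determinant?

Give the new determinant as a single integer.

Answer: 7

Derivation:
det is linear in row 0: changing M[0][1] by delta changes det by delta * cofactor(0,1).
Cofactor C_01 = (-1)^(0+1) * minor(0,1) = 0
Entry delta = 1 - 5 = -4
Det delta = -4 * 0 = 0
New det = 7 + 0 = 7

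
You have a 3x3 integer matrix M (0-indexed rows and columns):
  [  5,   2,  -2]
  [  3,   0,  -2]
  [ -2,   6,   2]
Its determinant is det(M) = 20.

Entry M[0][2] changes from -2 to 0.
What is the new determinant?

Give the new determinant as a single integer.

det is linear in row 0: changing M[0][2] by delta changes det by delta * cofactor(0,2).
Cofactor C_02 = (-1)^(0+2) * minor(0,2) = 18
Entry delta = 0 - -2 = 2
Det delta = 2 * 18 = 36
New det = 20 + 36 = 56

Answer: 56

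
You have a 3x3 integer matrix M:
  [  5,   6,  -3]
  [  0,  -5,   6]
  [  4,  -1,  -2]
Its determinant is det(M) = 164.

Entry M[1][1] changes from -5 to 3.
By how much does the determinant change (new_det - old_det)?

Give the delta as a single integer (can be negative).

Answer: 16

Derivation:
Cofactor C_11 = 2
Entry delta = 3 - -5 = 8
Det delta = entry_delta * cofactor = 8 * 2 = 16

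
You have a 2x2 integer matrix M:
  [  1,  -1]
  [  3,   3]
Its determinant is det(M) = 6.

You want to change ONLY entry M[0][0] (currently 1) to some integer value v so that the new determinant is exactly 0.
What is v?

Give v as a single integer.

Answer: -1

Derivation:
det is linear in entry M[0][0]: det = old_det + (v - 1) * C_00
Cofactor C_00 = 3
Want det = 0: 6 + (v - 1) * 3 = 0
  (v - 1) = -6 / 3 = -2
  v = 1 + (-2) = -1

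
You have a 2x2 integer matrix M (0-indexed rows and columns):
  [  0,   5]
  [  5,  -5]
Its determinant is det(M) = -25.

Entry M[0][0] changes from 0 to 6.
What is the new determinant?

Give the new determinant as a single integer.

det is linear in row 0: changing M[0][0] by delta changes det by delta * cofactor(0,0).
Cofactor C_00 = (-1)^(0+0) * minor(0,0) = -5
Entry delta = 6 - 0 = 6
Det delta = 6 * -5 = -30
New det = -25 + -30 = -55

Answer: -55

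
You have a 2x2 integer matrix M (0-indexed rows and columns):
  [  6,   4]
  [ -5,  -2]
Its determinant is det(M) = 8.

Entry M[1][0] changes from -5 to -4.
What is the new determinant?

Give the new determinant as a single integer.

Answer: 4

Derivation:
det is linear in row 1: changing M[1][0] by delta changes det by delta * cofactor(1,0).
Cofactor C_10 = (-1)^(1+0) * minor(1,0) = -4
Entry delta = -4 - -5 = 1
Det delta = 1 * -4 = -4
New det = 8 + -4 = 4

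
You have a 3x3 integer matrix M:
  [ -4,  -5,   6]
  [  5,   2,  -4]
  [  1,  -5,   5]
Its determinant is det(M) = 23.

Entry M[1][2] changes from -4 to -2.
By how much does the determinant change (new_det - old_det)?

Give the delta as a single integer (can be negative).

Answer: -50

Derivation:
Cofactor C_12 = -25
Entry delta = -2 - -4 = 2
Det delta = entry_delta * cofactor = 2 * -25 = -50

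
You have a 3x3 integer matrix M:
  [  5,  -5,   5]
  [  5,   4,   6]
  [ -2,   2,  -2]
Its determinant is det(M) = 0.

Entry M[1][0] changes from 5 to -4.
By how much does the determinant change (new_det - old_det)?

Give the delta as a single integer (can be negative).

Cofactor C_10 = 0
Entry delta = -4 - 5 = -9
Det delta = entry_delta * cofactor = -9 * 0 = 0

Answer: 0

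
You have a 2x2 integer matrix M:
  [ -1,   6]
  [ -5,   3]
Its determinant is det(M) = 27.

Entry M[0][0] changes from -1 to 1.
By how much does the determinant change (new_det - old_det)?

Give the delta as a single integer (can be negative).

Cofactor C_00 = 3
Entry delta = 1 - -1 = 2
Det delta = entry_delta * cofactor = 2 * 3 = 6

Answer: 6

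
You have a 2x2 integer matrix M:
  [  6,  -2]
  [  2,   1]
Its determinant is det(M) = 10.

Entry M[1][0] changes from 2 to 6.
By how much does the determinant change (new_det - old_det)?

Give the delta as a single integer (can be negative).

Answer: 8

Derivation:
Cofactor C_10 = 2
Entry delta = 6 - 2 = 4
Det delta = entry_delta * cofactor = 4 * 2 = 8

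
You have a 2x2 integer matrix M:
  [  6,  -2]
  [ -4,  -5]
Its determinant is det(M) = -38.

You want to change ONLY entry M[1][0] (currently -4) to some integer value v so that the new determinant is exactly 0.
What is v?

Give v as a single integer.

Answer: 15

Derivation:
det is linear in entry M[1][0]: det = old_det + (v - -4) * C_10
Cofactor C_10 = 2
Want det = 0: -38 + (v - -4) * 2 = 0
  (v - -4) = 38 / 2 = 19
  v = -4 + (19) = 15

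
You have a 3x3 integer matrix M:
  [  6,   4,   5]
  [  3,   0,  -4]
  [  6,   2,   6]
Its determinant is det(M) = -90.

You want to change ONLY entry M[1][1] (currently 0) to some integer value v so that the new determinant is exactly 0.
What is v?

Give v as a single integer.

Answer: 15

Derivation:
det is linear in entry M[1][1]: det = old_det + (v - 0) * C_11
Cofactor C_11 = 6
Want det = 0: -90 + (v - 0) * 6 = 0
  (v - 0) = 90 / 6 = 15
  v = 0 + (15) = 15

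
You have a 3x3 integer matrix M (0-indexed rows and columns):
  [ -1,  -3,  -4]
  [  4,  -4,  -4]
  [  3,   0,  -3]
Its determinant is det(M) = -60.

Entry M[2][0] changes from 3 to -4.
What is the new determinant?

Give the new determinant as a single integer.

Answer: -32

Derivation:
det is linear in row 2: changing M[2][0] by delta changes det by delta * cofactor(2,0).
Cofactor C_20 = (-1)^(2+0) * minor(2,0) = -4
Entry delta = -4 - 3 = -7
Det delta = -7 * -4 = 28
New det = -60 + 28 = -32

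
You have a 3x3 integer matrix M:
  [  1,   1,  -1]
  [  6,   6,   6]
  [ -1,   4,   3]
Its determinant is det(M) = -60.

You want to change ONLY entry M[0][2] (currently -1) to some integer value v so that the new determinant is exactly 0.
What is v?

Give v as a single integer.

Answer: 1

Derivation:
det is linear in entry M[0][2]: det = old_det + (v - -1) * C_02
Cofactor C_02 = 30
Want det = 0: -60 + (v - -1) * 30 = 0
  (v - -1) = 60 / 30 = 2
  v = -1 + (2) = 1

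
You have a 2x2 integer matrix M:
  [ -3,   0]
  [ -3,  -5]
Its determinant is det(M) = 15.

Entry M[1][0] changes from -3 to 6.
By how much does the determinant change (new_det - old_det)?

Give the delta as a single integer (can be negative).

Answer: 0

Derivation:
Cofactor C_10 = 0
Entry delta = 6 - -3 = 9
Det delta = entry_delta * cofactor = 9 * 0 = 0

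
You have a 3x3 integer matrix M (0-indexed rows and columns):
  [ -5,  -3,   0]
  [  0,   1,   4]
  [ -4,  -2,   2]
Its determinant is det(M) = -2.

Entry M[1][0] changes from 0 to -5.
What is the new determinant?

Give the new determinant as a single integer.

Answer: -32

Derivation:
det is linear in row 1: changing M[1][0] by delta changes det by delta * cofactor(1,0).
Cofactor C_10 = (-1)^(1+0) * minor(1,0) = 6
Entry delta = -5 - 0 = -5
Det delta = -5 * 6 = -30
New det = -2 + -30 = -32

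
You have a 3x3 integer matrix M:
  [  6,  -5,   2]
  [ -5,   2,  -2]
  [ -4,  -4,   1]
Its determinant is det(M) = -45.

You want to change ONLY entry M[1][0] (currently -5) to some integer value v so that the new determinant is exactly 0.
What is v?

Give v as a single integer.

det is linear in entry M[1][0]: det = old_det + (v - -5) * C_10
Cofactor C_10 = -3
Want det = 0: -45 + (v - -5) * -3 = 0
  (v - -5) = 45 / -3 = -15
  v = -5 + (-15) = -20

Answer: -20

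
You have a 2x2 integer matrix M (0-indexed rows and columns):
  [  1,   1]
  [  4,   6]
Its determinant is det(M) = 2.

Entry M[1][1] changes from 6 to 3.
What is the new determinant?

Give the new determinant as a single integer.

det is linear in row 1: changing M[1][1] by delta changes det by delta * cofactor(1,1).
Cofactor C_11 = (-1)^(1+1) * minor(1,1) = 1
Entry delta = 3 - 6 = -3
Det delta = -3 * 1 = -3
New det = 2 + -3 = -1

Answer: -1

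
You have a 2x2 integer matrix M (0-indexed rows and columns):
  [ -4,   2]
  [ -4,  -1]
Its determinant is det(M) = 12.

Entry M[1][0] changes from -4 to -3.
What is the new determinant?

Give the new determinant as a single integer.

det is linear in row 1: changing M[1][0] by delta changes det by delta * cofactor(1,0).
Cofactor C_10 = (-1)^(1+0) * minor(1,0) = -2
Entry delta = -3 - -4 = 1
Det delta = 1 * -2 = -2
New det = 12 + -2 = 10

Answer: 10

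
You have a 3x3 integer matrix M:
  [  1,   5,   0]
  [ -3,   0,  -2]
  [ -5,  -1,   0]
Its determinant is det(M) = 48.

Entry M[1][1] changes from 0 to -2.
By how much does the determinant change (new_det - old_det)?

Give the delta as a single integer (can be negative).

Answer: 0

Derivation:
Cofactor C_11 = 0
Entry delta = -2 - 0 = -2
Det delta = entry_delta * cofactor = -2 * 0 = 0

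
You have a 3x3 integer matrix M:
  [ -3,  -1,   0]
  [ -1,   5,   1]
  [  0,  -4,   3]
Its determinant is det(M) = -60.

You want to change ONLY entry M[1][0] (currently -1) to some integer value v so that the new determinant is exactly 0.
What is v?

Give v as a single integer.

det is linear in entry M[1][0]: det = old_det + (v - -1) * C_10
Cofactor C_10 = 3
Want det = 0: -60 + (v - -1) * 3 = 0
  (v - -1) = 60 / 3 = 20
  v = -1 + (20) = 19

Answer: 19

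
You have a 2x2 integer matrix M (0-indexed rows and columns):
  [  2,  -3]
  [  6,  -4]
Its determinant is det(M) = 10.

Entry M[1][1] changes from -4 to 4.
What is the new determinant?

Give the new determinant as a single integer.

det is linear in row 1: changing M[1][1] by delta changes det by delta * cofactor(1,1).
Cofactor C_11 = (-1)^(1+1) * minor(1,1) = 2
Entry delta = 4 - -4 = 8
Det delta = 8 * 2 = 16
New det = 10 + 16 = 26

Answer: 26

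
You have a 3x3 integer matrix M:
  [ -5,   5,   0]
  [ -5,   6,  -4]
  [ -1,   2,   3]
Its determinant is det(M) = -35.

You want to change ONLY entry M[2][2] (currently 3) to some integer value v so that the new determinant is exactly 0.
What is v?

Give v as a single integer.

det is linear in entry M[2][2]: det = old_det + (v - 3) * C_22
Cofactor C_22 = -5
Want det = 0: -35 + (v - 3) * -5 = 0
  (v - 3) = 35 / -5 = -7
  v = 3 + (-7) = -4

Answer: -4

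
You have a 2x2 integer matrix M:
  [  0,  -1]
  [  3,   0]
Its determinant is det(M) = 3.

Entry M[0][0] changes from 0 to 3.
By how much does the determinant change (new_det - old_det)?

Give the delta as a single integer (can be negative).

Cofactor C_00 = 0
Entry delta = 3 - 0 = 3
Det delta = entry_delta * cofactor = 3 * 0 = 0

Answer: 0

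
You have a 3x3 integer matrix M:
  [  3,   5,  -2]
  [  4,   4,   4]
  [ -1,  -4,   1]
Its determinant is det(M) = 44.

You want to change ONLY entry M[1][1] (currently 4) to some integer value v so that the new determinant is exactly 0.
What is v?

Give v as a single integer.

det is linear in entry M[1][1]: det = old_det + (v - 4) * C_11
Cofactor C_11 = 1
Want det = 0: 44 + (v - 4) * 1 = 0
  (v - 4) = -44 / 1 = -44
  v = 4 + (-44) = -40

Answer: -40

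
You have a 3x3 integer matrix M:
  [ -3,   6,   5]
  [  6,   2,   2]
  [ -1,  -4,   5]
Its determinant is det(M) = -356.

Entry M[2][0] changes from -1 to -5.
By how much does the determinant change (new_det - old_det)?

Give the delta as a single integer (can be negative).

Answer: -8

Derivation:
Cofactor C_20 = 2
Entry delta = -5 - -1 = -4
Det delta = entry_delta * cofactor = -4 * 2 = -8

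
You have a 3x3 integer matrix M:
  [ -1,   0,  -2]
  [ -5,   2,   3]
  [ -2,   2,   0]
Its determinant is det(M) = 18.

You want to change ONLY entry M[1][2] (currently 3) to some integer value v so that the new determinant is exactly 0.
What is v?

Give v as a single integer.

det is linear in entry M[1][2]: det = old_det + (v - 3) * C_12
Cofactor C_12 = 2
Want det = 0: 18 + (v - 3) * 2 = 0
  (v - 3) = -18 / 2 = -9
  v = 3 + (-9) = -6

Answer: -6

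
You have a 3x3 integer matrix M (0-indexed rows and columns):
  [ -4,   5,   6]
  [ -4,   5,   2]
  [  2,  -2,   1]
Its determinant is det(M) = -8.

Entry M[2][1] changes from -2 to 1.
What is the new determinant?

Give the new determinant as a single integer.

Answer: -56

Derivation:
det is linear in row 2: changing M[2][1] by delta changes det by delta * cofactor(2,1).
Cofactor C_21 = (-1)^(2+1) * minor(2,1) = -16
Entry delta = 1 - -2 = 3
Det delta = 3 * -16 = -48
New det = -8 + -48 = -56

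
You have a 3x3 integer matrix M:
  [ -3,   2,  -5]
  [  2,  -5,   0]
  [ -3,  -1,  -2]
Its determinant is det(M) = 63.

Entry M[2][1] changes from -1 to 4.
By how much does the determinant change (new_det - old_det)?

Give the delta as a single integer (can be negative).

Answer: -50

Derivation:
Cofactor C_21 = -10
Entry delta = 4 - -1 = 5
Det delta = entry_delta * cofactor = 5 * -10 = -50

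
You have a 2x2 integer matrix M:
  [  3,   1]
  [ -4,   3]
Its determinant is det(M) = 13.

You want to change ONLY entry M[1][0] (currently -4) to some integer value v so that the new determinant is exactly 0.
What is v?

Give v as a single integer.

Answer: 9

Derivation:
det is linear in entry M[1][0]: det = old_det + (v - -4) * C_10
Cofactor C_10 = -1
Want det = 0: 13 + (v - -4) * -1 = 0
  (v - -4) = -13 / -1 = 13
  v = -4 + (13) = 9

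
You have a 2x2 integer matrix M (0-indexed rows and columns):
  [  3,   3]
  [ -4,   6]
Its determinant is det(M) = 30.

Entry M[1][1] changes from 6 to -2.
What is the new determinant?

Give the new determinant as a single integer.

det is linear in row 1: changing M[1][1] by delta changes det by delta * cofactor(1,1).
Cofactor C_11 = (-1)^(1+1) * minor(1,1) = 3
Entry delta = -2 - 6 = -8
Det delta = -8 * 3 = -24
New det = 30 + -24 = 6

Answer: 6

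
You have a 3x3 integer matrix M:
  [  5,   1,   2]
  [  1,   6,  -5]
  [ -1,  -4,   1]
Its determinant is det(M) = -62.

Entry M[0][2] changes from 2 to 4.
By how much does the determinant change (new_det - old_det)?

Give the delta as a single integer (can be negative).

Cofactor C_02 = 2
Entry delta = 4 - 2 = 2
Det delta = entry_delta * cofactor = 2 * 2 = 4

Answer: 4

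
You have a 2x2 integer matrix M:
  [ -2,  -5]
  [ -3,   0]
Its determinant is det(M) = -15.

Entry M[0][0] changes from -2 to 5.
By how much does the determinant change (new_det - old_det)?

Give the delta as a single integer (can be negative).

Answer: 0

Derivation:
Cofactor C_00 = 0
Entry delta = 5 - -2 = 7
Det delta = entry_delta * cofactor = 7 * 0 = 0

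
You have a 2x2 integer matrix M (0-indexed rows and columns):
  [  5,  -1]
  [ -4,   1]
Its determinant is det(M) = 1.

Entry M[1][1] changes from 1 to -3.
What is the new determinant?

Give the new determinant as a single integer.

det is linear in row 1: changing M[1][1] by delta changes det by delta * cofactor(1,1).
Cofactor C_11 = (-1)^(1+1) * minor(1,1) = 5
Entry delta = -3 - 1 = -4
Det delta = -4 * 5 = -20
New det = 1 + -20 = -19

Answer: -19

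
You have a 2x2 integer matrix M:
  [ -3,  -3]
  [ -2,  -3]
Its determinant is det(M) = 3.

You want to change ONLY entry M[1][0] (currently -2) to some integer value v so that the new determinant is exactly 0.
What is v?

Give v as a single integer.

det is linear in entry M[1][0]: det = old_det + (v - -2) * C_10
Cofactor C_10 = 3
Want det = 0: 3 + (v - -2) * 3 = 0
  (v - -2) = -3 / 3 = -1
  v = -2 + (-1) = -3

Answer: -3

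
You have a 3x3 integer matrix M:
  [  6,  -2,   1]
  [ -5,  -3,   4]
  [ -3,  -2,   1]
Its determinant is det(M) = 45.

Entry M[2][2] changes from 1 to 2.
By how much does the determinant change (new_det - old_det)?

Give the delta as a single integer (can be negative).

Answer: -28

Derivation:
Cofactor C_22 = -28
Entry delta = 2 - 1 = 1
Det delta = entry_delta * cofactor = 1 * -28 = -28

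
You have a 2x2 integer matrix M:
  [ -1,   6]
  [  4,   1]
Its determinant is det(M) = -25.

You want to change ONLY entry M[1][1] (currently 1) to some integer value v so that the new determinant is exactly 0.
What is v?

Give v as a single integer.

det is linear in entry M[1][1]: det = old_det + (v - 1) * C_11
Cofactor C_11 = -1
Want det = 0: -25 + (v - 1) * -1 = 0
  (v - 1) = 25 / -1 = -25
  v = 1 + (-25) = -24

Answer: -24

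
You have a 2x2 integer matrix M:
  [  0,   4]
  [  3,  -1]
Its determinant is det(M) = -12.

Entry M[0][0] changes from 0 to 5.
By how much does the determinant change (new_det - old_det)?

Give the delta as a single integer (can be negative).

Cofactor C_00 = -1
Entry delta = 5 - 0 = 5
Det delta = entry_delta * cofactor = 5 * -1 = -5

Answer: -5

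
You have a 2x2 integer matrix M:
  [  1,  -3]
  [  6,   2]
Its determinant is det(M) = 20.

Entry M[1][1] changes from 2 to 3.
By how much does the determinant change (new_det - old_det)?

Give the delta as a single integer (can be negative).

Cofactor C_11 = 1
Entry delta = 3 - 2 = 1
Det delta = entry_delta * cofactor = 1 * 1 = 1

Answer: 1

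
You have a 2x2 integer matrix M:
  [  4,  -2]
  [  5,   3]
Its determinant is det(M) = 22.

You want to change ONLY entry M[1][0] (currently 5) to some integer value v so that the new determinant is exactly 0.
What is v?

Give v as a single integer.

Answer: -6

Derivation:
det is linear in entry M[1][0]: det = old_det + (v - 5) * C_10
Cofactor C_10 = 2
Want det = 0: 22 + (v - 5) * 2 = 0
  (v - 5) = -22 / 2 = -11
  v = 5 + (-11) = -6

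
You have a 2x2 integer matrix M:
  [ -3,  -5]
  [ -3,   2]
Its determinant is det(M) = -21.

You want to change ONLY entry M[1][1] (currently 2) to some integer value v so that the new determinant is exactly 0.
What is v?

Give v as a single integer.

det is linear in entry M[1][1]: det = old_det + (v - 2) * C_11
Cofactor C_11 = -3
Want det = 0: -21 + (v - 2) * -3 = 0
  (v - 2) = 21 / -3 = -7
  v = 2 + (-7) = -5

Answer: -5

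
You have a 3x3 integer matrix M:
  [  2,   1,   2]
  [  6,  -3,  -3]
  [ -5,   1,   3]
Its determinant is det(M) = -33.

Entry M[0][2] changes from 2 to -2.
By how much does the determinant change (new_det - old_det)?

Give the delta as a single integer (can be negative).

Answer: 36

Derivation:
Cofactor C_02 = -9
Entry delta = -2 - 2 = -4
Det delta = entry_delta * cofactor = -4 * -9 = 36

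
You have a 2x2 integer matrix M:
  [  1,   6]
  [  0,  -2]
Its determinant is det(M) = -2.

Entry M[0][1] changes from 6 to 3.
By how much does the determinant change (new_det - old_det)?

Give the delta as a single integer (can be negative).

Cofactor C_01 = 0
Entry delta = 3 - 6 = -3
Det delta = entry_delta * cofactor = -3 * 0 = 0

Answer: 0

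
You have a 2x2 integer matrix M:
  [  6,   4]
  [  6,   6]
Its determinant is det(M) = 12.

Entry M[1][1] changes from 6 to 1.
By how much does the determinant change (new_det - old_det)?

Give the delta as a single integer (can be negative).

Answer: -30

Derivation:
Cofactor C_11 = 6
Entry delta = 1 - 6 = -5
Det delta = entry_delta * cofactor = -5 * 6 = -30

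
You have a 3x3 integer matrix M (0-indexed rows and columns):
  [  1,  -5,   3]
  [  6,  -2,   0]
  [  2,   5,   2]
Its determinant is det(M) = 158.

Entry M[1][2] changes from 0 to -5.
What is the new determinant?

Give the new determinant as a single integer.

det is linear in row 1: changing M[1][2] by delta changes det by delta * cofactor(1,2).
Cofactor C_12 = (-1)^(1+2) * minor(1,2) = -15
Entry delta = -5 - 0 = -5
Det delta = -5 * -15 = 75
New det = 158 + 75 = 233

Answer: 233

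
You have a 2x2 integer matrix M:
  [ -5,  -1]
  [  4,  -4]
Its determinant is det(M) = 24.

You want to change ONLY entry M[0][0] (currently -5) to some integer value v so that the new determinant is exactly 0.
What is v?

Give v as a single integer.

det is linear in entry M[0][0]: det = old_det + (v - -5) * C_00
Cofactor C_00 = -4
Want det = 0: 24 + (v - -5) * -4 = 0
  (v - -5) = -24 / -4 = 6
  v = -5 + (6) = 1

Answer: 1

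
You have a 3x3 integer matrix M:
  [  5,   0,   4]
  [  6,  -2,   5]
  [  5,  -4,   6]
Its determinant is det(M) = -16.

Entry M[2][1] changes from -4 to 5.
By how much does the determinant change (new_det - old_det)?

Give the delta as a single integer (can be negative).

Answer: -9

Derivation:
Cofactor C_21 = -1
Entry delta = 5 - -4 = 9
Det delta = entry_delta * cofactor = 9 * -1 = -9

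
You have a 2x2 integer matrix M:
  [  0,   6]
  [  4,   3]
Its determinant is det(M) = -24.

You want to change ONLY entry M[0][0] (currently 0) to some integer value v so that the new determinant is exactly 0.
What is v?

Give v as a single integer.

det is linear in entry M[0][0]: det = old_det + (v - 0) * C_00
Cofactor C_00 = 3
Want det = 0: -24 + (v - 0) * 3 = 0
  (v - 0) = 24 / 3 = 8
  v = 0 + (8) = 8

Answer: 8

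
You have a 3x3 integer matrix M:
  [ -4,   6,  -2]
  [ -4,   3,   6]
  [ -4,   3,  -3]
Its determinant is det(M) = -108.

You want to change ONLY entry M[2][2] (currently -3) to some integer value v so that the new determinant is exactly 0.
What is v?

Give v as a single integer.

Answer: 6

Derivation:
det is linear in entry M[2][2]: det = old_det + (v - -3) * C_22
Cofactor C_22 = 12
Want det = 0: -108 + (v - -3) * 12 = 0
  (v - -3) = 108 / 12 = 9
  v = -3 + (9) = 6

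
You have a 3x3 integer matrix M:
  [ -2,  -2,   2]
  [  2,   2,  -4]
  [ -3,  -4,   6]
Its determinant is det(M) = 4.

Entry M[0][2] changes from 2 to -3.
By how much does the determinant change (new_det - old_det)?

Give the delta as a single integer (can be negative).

Answer: 10

Derivation:
Cofactor C_02 = -2
Entry delta = -3 - 2 = -5
Det delta = entry_delta * cofactor = -5 * -2 = 10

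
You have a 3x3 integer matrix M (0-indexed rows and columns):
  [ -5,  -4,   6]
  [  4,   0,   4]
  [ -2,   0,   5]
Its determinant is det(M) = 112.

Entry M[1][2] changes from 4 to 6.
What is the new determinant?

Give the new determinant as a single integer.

det is linear in row 1: changing M[1][2] by delta changes det by delta * cofactor(1,2).
Cofactor C_12 = (-1)^(1+2) * minor(1,2) = 8
Entry delta = 6 - 4 = 2
Det delta = 2 * 8 = 16
New det = 112 + 16 = 128

Answer: 128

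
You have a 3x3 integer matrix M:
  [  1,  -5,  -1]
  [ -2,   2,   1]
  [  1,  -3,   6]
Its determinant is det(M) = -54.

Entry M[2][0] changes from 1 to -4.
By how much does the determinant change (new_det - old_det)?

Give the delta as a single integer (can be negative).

Cofactor C_20 = -3
Entry delta = -4 - 1 = -5
Det delta = entry_delta * cofactor = -5 * -3 = 15

Answer: 15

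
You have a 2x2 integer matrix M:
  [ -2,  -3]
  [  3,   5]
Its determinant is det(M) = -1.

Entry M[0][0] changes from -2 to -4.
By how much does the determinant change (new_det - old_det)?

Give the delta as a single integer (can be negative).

Cofactor C_00 = 5
Entry delta = -4 - -2 = -2
Det delta = entry_delta * cofactor = -2 * 5 = -10

Answer: -10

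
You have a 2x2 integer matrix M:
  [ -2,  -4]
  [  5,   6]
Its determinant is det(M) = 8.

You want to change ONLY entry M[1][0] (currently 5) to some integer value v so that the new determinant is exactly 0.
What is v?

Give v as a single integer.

det is linear in entry M[1][0]: det = old_det + (v - 5) * C_10
Cofactor C_10 = 4
Want det = 0: 8 + (v - 5) * 4 = 0
  (v - 5) = -8 / 4 = -2
  v = 5 + (-2) = 3

Answer: 3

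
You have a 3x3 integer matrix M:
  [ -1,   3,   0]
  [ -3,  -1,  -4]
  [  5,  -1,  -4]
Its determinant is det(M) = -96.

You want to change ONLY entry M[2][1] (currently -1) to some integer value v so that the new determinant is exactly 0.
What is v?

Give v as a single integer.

det is linear in entry M[2][1]: det = old_det + (v - -1) * C_21
Cofactor C_21 = -4
Want det = 0: -96 + (v - -1) * -4 = 0
  (v - -1) = 96 / -4 = -24
  v = -1 + (-24) = -25

Answer: -25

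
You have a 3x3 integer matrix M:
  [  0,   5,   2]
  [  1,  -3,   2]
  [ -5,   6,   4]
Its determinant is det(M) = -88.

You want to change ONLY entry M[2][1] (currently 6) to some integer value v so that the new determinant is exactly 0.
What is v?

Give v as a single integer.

det is linear in entry M[2][1]: det = old_det + (v - 6) * C_21
Cofactor C_21 = 2
Want det = 0: -88 + (v - 6) * 2 = 0
  (v - 6) = 88 / 2 = 44
  v = 6 + (44) = 50

Answer: 50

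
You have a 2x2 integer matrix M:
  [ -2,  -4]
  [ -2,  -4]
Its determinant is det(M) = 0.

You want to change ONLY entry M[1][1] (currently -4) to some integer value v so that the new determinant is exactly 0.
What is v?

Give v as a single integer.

Answer: -4

Derivation:
det is linear in entry M[1][1]: det = old_det + (v - -4) * C_11
Cofactor C_11 = -2
Want det = 0: 0 + (v - -4) * -2 = 0
  (v - -4) = 0 / -2 = 0
  v = -4 + (0) = -4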